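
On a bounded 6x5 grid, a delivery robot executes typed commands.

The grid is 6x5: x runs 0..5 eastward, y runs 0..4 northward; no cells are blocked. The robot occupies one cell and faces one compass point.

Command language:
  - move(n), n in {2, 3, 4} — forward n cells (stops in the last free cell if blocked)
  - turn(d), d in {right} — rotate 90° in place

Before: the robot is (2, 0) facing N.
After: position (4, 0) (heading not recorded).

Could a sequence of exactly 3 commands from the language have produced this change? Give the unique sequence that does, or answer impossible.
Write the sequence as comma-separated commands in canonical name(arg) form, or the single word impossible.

turn(right), move(2), turn(right)

begin: (2, 0) facing N
[1] after turn(right): (2, 0) facing E
[2] after move(2): (4, 0) facing E
[3] after turn(right): (4, 0) facing S
no other 3-command option fits: unique.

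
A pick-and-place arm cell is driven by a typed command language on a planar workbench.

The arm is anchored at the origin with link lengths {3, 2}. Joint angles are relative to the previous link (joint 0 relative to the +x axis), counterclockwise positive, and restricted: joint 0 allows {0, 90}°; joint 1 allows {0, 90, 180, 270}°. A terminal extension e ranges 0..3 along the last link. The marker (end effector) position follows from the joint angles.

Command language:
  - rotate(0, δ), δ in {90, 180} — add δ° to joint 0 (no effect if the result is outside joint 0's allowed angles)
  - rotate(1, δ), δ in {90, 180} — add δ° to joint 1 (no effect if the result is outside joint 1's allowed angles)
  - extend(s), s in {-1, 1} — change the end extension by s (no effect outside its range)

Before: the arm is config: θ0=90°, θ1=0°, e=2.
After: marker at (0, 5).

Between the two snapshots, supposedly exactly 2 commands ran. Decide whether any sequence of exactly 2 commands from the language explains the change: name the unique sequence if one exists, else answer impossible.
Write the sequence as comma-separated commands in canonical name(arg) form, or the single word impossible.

extend(-1), extend(-1)

begin: config: θ0=90°, θ1=0°, e=2
1. extend(-1) → config: θ0=90°, θ1=0°, e=1
2. extend(-1) → config: θ0=90°, θ1=0°, e=0
uniquely the one of 36 2-step routes that fits.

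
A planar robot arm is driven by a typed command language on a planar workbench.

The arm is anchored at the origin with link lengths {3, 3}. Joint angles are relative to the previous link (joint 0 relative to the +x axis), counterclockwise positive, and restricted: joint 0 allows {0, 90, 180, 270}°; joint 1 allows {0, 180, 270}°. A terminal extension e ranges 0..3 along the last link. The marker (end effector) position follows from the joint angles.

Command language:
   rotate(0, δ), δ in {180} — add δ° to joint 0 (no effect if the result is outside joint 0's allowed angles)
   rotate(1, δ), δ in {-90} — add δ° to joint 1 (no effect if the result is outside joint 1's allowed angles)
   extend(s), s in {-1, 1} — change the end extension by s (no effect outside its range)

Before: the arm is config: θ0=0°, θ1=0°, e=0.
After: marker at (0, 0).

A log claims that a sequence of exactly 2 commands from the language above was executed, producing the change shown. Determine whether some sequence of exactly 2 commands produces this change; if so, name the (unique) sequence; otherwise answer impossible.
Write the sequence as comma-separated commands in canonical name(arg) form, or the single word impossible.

rotate(1, -90), rotate(1, -90)

t0: config: θ0=0°, θ1=0°, e=0
t=1 rotate(1, -90) ⇒ config: θ0=0°, θ1=270°, e=0
t=2 rotate(1, -90) ⇒ config: θ0=0°, θ1=180°, e=0
no rival 2-sequence matches.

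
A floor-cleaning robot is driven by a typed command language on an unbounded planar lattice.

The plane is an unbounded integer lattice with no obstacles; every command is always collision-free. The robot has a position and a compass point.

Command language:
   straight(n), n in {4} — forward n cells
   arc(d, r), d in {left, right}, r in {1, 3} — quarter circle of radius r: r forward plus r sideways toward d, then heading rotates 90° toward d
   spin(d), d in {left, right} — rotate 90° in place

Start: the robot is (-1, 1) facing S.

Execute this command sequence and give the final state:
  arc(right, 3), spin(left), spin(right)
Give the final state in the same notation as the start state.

(-4, -2) facing W

from: (-1, 1) facing S
step 1 (arc(right, 3)): (-4, -2) facing W
step 2 (spin(left)): (-4, -2) facing S
step 3 (spin(right)): (-4, -2) facing W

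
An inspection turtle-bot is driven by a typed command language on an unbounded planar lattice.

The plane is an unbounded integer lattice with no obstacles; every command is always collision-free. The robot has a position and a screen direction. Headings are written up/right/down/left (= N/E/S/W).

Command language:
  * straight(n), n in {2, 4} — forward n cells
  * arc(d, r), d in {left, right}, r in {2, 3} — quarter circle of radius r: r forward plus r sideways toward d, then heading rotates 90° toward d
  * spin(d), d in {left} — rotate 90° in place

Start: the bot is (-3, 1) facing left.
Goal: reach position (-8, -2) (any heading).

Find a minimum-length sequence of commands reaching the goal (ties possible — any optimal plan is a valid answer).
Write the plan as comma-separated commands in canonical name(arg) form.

straight(2), arc(left, 3)

t0: (-3, 1) facing left
t=1 straight(2) ⇒ (-5, 1) facing left
t=2 arc(left, 3) ⇒ (-8, -2) facing down
shorter routes all fall short; 2 is best.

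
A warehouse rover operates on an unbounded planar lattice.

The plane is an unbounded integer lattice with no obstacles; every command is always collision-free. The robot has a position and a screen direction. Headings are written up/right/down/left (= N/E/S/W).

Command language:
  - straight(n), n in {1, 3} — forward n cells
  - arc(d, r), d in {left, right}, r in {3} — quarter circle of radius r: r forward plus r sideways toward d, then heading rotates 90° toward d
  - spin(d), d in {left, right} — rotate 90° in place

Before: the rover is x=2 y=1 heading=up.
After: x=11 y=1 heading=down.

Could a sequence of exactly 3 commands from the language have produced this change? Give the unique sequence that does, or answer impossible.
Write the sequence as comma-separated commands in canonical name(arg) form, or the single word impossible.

arc(right, 3), straight(3), arc(right, 3)

key: cell and facing (now S) both changed — the 3 commands mix motion and turning
initial: x=2 y=1 heading=up
step 1 (arc(right, 3)): x=5 y=4 heading=right
step 2 (straight(3)): x=8 y=4 heading=right
step 3 (arc(right, 3)): x=11 y=1 heading=down
all 216 alternatives checked — unique.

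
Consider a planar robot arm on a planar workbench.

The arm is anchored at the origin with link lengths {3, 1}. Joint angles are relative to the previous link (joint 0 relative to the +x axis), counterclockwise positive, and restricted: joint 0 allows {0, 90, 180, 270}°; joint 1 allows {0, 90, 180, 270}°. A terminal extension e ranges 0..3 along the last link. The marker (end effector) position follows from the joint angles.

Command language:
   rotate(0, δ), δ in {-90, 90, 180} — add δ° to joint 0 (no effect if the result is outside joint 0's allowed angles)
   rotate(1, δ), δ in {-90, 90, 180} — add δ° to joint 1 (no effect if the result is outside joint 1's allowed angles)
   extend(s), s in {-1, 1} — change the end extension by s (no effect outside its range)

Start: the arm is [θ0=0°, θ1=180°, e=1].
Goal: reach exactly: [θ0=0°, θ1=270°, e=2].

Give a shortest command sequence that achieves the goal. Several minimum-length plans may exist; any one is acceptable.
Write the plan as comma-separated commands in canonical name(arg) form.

rotate(1, 90), extend(1)

from: [θ0=0°, θ1=180°, e=1]
1. rotate(1, 90) → [θ0=0°, θ1=270°, e=1]
2. extend(1) → [θ0=0°, θ1=270°, e=2]
shorter routes all fall short; 2 is best.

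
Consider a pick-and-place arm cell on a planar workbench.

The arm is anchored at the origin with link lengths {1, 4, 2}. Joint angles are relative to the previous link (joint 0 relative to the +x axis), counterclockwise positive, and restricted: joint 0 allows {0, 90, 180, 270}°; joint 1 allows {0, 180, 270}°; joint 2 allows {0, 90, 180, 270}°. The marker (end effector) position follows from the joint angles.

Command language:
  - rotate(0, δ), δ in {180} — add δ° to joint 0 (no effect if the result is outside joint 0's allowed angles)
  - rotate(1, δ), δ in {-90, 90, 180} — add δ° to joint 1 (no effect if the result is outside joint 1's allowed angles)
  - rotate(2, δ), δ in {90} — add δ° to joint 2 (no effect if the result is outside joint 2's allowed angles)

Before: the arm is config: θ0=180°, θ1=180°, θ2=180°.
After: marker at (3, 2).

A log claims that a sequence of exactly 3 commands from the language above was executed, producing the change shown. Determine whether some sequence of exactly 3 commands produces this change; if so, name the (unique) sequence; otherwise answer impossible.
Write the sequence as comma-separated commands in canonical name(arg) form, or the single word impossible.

rotate(2, 90), rotate(2, 90), rotate(2, 90)

from: config: θ0=180°, θ1=180°, θ2=180°
step 1 (rotate(2, 90)): config: θ0=180°, θ1=180°, θ2=270°
step 2 (rotate(2, 90)): config: θ0=180°, θ1=180°, θ2=0°
step 3 (rotate(2, 90)): config: θ0=180°, θ1=180°, θ2=90°
uniquely the one of 125 3-step routes that fits.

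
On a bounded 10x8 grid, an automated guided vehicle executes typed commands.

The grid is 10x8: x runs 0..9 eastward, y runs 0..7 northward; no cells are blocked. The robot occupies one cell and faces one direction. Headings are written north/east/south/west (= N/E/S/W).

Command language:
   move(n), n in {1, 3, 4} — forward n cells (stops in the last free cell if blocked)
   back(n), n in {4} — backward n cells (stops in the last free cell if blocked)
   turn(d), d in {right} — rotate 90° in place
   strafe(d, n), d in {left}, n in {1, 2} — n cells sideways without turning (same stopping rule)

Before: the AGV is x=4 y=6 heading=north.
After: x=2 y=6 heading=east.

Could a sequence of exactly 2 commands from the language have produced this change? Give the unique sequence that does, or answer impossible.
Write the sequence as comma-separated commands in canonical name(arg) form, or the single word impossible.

key: position moved to (2,6) AND the heading swung to E — translation plus rotation needed
t0: x=4 y=6 heading=north
t=1 strafe(left, 2) ⇒ x=2 y=6 heading=north
t=2 turn(right) ⇒ x=2 y=6 heading=east
no other 2-command option fits: unique.

strafe(left, 2), turn(right)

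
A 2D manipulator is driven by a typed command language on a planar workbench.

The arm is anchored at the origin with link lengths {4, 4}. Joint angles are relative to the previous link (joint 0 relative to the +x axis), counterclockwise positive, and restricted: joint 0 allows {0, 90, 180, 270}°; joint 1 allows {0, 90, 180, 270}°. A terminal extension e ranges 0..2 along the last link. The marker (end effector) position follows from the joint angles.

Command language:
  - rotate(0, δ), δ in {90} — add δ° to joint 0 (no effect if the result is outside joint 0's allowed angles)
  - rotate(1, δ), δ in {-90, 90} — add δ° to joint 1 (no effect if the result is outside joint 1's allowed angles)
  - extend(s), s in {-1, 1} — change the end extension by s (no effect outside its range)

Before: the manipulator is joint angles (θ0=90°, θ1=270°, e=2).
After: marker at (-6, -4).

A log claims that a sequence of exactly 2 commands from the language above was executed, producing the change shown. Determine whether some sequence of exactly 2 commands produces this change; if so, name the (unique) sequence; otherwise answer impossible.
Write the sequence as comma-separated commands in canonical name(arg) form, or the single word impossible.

rotate(0, 90), rotate(0, 90)

begin: joint angles (θ0=90°, θ1=270°, e=2)
t=1 rotate(0, 90) ⇒ joint angles (θ0=180°, θ1=270°, e=2)
t=2 rotate(0, 90) ⇒ joint angles (θ0=270°, θ1=270°, e=2)
all 25 alternatives checked — unique.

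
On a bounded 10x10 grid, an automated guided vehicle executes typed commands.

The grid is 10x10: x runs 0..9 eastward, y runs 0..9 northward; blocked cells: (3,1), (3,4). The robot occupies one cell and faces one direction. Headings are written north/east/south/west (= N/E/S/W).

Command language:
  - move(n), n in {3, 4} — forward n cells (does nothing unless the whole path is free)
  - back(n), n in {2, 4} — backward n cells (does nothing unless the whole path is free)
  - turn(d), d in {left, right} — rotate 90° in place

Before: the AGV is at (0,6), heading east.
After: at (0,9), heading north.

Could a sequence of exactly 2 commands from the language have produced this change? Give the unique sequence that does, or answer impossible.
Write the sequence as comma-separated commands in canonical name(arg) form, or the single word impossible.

key: position moved to (0,9) AND the heading swung to N — translation plus rotation needed
t0: at (0,6), heading east
1. turn(left) → at (0,6), heading north
2. move(3) → at (0,9), heading north
no other 2-command option fits: unique.

turn(left), move(3)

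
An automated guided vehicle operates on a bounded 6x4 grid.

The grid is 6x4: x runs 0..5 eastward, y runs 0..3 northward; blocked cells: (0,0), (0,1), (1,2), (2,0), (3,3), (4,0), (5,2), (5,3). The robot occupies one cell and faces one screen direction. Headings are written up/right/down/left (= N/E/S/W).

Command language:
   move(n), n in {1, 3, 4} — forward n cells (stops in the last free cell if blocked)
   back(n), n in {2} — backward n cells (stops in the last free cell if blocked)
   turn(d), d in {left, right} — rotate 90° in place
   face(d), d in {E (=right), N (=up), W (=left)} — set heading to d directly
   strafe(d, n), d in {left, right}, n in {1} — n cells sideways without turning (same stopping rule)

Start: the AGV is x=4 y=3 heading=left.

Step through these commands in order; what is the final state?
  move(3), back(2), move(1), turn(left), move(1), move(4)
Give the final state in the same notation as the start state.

t0: x=4 y=3 heading=left
1. move(3) → x=4 y=3 heading=left
2. back(2) → x=4 y=3 heading=left
3. move(1) → x=4 y=3 heading=left
4. turn(left) → x=4 y=3 heading=down
5. move(1) → x=4 y=2 heading=down
6. move(4) → x=4 y=1 heading=down

x=4 y=1 heading=down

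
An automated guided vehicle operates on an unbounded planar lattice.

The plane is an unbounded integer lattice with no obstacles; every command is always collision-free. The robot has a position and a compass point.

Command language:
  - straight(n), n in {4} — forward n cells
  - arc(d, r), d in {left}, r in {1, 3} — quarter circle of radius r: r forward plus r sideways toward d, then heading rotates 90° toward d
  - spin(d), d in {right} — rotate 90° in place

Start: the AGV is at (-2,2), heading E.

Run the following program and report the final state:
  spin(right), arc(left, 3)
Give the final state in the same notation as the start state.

initial: at (-2,2), heading E
1. spin(right) → at (-2,2), heading S
2. arc(left, 3) → at (1,-1), heading E

at (1,-1), heading E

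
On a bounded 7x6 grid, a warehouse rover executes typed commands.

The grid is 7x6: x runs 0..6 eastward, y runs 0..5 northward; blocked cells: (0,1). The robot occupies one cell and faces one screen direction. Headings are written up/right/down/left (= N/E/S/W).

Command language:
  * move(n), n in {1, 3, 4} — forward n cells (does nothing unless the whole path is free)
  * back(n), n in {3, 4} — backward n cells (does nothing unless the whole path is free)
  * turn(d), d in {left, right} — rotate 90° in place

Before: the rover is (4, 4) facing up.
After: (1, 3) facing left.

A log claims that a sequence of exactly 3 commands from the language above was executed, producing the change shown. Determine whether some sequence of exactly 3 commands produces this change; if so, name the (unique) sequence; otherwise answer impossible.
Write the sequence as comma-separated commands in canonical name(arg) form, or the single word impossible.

all 343 sequences checked — none match.

impossible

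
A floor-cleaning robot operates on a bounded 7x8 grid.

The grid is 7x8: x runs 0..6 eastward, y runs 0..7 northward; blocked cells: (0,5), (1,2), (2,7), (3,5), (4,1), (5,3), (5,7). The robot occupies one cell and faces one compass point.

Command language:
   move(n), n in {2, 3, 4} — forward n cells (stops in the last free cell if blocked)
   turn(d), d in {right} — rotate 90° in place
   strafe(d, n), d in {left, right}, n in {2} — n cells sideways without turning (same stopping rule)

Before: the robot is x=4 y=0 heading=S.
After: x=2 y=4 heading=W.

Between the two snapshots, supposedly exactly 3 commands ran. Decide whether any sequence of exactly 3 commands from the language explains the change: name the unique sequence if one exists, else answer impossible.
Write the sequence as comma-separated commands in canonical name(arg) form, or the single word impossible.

impossible

every 3-command combo misses the target.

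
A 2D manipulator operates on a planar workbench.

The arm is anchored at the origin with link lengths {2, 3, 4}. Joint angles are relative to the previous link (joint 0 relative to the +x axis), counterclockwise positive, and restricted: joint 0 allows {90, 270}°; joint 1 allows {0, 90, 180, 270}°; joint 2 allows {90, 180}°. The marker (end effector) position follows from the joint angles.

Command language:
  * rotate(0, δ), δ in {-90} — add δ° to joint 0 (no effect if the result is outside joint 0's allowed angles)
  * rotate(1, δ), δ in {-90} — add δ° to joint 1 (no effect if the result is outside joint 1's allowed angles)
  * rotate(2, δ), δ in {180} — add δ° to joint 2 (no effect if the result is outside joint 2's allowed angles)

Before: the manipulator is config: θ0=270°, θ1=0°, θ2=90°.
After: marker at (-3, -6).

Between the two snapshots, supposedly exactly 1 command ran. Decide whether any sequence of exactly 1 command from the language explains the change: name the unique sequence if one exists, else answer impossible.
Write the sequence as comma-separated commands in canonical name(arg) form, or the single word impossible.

begin: config: θ0=270°, θ1=0°, θ2=90°
t=1 rotate(1, -90) ⇒ config: θ0=270°, θ1=270°, θ2=90°
all 3 alternatives checked — unique.

rotate(1, -90)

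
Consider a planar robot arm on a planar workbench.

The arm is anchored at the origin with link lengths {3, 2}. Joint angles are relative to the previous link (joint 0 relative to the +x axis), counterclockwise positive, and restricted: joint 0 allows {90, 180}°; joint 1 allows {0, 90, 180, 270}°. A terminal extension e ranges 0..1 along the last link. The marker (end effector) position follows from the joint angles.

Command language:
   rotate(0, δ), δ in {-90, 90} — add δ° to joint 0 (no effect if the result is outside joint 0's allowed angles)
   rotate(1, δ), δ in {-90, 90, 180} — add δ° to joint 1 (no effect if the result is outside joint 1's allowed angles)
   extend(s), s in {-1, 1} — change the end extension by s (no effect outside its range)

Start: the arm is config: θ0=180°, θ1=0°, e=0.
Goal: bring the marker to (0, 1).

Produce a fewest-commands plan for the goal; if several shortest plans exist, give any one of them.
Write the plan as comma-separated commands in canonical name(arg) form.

rotate(0, -90), rotate(1, 180)

from: config: θ0=180°, θ1=0°, e=0
t=1 rotate(0, -90) ⇒ config: θ0=90°, θ1=0°, e=0
t=2 rotate(1, 180) ⇒ config: θ0=90°, θ1=180°, e=0
minimal: 2 command(s), checked below 2.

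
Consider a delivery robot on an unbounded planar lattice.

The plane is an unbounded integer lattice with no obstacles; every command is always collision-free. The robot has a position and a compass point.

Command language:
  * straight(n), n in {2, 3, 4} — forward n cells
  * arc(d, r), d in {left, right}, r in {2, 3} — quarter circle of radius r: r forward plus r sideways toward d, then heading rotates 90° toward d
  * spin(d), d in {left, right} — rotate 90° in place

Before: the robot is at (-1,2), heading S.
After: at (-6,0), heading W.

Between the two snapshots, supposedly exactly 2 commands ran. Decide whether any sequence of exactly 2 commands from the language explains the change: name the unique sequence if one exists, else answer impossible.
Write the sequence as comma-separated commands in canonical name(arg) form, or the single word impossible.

arc(right, 2), straight(3)

key: cell and facing (now W) both changed — the 2 commands mix motion and turning
from: at (-1,2), heading S
1. arc(right, 2) → at (-3,0), heading W
2. straight(3) → at (-6,0), heading W
no rival 2-sequence matches.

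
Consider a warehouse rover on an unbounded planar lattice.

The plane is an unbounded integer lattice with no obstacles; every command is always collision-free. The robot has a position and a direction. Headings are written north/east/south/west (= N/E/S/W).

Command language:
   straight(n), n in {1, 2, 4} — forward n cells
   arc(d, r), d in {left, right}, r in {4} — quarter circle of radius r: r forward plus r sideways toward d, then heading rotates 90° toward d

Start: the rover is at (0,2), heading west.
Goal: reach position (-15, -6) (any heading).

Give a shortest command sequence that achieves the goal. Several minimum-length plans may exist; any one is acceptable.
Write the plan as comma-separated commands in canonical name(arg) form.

straight(2), straight(1), straight(4), arc(left, 4), arc(right, 4)

begin: at (0,2), heading west
step 1 (straight(2)): at (-2,2), heading west
step 2 (straight(1)): at (-3,2), heading west
step 3 (straight(4)): at (-7,2), heading west
step 4 (arc(left, 4)): at (-11,-2), heading south
step 5 (arc(right, 4)): at (-15,-6), heading west
nothing shorter than 5 reaches the goal.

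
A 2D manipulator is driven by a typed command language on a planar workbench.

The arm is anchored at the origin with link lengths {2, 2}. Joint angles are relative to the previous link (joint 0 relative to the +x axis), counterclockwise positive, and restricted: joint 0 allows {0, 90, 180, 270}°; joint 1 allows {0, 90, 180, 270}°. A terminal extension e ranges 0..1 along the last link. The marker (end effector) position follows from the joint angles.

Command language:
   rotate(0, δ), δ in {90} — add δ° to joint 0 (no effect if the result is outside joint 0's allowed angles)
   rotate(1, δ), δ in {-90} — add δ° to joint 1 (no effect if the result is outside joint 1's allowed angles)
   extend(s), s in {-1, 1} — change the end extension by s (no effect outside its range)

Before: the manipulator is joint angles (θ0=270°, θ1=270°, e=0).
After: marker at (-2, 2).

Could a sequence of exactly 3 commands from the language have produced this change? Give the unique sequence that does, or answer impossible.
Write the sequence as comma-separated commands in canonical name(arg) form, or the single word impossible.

begin: joint angles (θ0=270°, θ1=270°, e=0)
1. rotate(0, 90) → joint angles (θ0=0°, θ1=270°, e=0)
2. rotate(0, 90) → joint angles (θ0=90°, θ1=270°, e=0)
3. rotate(0, 90) → joint angles (θ0=180°, θ1=270°, e=0)
uniquely the one of 64 3-step routes that fits.

rotate(0, 90), rotate(0, 90), rotate(0, 90)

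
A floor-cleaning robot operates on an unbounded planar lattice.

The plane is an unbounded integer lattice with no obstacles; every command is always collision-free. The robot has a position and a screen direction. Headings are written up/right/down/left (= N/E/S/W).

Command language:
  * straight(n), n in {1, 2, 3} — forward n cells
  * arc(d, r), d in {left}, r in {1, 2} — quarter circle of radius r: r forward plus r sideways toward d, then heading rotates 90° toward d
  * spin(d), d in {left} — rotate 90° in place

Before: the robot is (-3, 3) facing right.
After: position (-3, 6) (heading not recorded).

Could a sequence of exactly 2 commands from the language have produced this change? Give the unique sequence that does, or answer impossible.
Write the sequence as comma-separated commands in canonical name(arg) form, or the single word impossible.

key: order matters: swapping spin(left) and straight(3) lands elsewhere
t0: (-3, 3) facing right
1. spin(left) → (-3, 3) facing up
2. straight(3) → (-3, 6) facing up
no other 2-command option fits: unique.

spin(left), straight(3)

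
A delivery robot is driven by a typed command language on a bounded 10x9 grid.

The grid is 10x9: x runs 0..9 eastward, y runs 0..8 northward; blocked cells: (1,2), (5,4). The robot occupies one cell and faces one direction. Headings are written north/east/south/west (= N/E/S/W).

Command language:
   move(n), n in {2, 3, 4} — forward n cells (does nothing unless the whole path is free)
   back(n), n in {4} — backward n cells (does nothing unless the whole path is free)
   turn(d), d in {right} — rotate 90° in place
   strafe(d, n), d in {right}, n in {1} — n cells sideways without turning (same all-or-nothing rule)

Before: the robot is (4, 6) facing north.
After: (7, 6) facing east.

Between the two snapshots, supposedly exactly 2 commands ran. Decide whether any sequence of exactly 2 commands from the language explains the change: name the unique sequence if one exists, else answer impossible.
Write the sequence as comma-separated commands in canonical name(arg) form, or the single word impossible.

key: cell and facing (now E) both changed — the 2 commands mix motion and turning
t0: (4, 6) facing north
1. turn(right) → (4, 6) facing east
2. move(3) → (7, 6) facing east
uniquely the one of 36 2-step routes that fits.

turn(right), move(3)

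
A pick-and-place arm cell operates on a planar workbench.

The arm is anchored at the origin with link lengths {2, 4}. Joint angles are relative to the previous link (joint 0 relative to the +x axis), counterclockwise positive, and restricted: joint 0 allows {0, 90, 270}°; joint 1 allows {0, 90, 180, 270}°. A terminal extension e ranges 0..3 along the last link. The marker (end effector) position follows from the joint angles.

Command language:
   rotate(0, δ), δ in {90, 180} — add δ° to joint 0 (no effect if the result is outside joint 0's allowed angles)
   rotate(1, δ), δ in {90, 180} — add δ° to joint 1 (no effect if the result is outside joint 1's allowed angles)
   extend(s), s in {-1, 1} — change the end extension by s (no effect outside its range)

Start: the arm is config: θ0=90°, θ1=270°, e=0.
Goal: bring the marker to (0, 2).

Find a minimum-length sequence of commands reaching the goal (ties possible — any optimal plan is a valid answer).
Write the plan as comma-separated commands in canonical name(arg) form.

t0: config: θ0=90°, θ1=270°, e=0
step 1 (rotate(1, 90)): config: θ0=90°, θ1=0°, e=0
step 2 (rotate(1, 180)): config: θ0=90°, θ1=180°, e=0
step 3 (rotate(0, 180)): config: θ0=270°, θ1=180°, e=0
shorter routes all fall short; 3 is best.

rotate(1, 90), rotate(1, 180), rotate(0, 180)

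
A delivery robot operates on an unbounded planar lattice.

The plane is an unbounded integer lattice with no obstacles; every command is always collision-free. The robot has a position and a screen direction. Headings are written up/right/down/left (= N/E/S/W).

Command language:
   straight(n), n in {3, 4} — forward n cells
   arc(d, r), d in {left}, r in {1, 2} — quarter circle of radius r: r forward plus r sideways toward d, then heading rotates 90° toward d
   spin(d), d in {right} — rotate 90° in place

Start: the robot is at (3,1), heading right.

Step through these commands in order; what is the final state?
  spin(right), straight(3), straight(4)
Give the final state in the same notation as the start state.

at (3,-6), heading down

t0: at (3,1), heading right
t=1 spin(right) ⇒ at (3,1), heading down
t=2 straight(3) ⇒ at (3,-2), heading down
t=3 straight(4) ⇒ at (3,-6), heading down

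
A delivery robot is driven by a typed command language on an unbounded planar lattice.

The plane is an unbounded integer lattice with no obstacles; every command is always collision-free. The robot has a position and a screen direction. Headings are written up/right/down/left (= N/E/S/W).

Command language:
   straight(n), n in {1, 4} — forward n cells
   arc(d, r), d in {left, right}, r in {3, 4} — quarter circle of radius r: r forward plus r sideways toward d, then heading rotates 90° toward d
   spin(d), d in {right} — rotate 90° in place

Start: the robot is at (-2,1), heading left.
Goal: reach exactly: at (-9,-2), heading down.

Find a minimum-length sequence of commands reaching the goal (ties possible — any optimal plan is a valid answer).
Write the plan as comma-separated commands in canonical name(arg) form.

straight(4), arc(left, 3)

begin: at (-2,1), heading left
t=1 straight(4) ⇒ at (-6,1), heading left
t=2 arc(left, 3) ⇒ at (-9,-2), heading down
no 1-step plan works, so 2 is optimal.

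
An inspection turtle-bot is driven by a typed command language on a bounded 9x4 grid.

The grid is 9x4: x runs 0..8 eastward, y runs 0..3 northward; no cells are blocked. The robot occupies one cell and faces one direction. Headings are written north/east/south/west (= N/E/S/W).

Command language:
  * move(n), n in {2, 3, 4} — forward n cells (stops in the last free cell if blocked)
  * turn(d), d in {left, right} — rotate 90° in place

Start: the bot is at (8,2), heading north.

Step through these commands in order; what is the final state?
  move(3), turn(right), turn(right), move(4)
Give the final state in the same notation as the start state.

begin: at (8,2), heading north
step 1 (move(3)): at (8,3), heading north
step 2 (turn(right)): at (8,3), heading east
step 3 (turn(right)): at (8,3), heading south
step 4 (move(4)): at (8,0), heading south

at (8,0), heading south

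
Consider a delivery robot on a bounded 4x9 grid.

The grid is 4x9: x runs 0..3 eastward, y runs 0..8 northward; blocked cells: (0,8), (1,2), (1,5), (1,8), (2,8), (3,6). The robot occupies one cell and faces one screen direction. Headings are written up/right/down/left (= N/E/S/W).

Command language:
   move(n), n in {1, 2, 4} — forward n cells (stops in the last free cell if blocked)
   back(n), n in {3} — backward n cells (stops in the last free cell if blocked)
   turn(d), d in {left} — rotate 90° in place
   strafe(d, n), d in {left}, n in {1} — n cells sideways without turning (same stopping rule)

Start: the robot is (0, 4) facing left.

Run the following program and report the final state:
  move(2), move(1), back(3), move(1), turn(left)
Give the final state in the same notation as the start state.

start: (0, 4) facing left
step 1 (move(2)): (0, 4) facing left
step 2 (move(1)): (0, 4) facing left
step 3 (back(3)): (3, 4) facing left
step 4 (move(1)): (2, 4) facing left
step 5 (turn(left)): (2, 4) facing down

(2, 4) facing down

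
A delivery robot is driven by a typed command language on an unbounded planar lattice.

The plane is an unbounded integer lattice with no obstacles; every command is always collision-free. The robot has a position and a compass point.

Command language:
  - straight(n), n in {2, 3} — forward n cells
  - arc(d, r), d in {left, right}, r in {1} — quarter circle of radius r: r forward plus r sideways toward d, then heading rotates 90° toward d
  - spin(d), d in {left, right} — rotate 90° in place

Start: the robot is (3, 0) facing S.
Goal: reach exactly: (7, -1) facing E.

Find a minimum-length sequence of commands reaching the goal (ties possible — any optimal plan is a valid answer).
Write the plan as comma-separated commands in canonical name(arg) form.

t0: (3, 0) facing S
1. arc(left, 1) → (4, -1) facing E
2. straight(3) → (7, -1) facing E
nothing shorter than 2 reaches the goal.

arc(left, 1), straight(3)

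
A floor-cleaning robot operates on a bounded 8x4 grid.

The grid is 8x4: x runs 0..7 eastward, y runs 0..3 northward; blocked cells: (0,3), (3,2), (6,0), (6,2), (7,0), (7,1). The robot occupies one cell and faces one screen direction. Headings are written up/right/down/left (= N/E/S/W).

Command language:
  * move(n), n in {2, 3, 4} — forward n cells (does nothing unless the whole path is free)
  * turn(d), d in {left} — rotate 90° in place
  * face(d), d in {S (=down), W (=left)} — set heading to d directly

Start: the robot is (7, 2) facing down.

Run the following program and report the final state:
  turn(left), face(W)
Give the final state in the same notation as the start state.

(7, 2) facing left

initial: (7, 2) facing down
1. turn(left) → (7, 2) facing right
2. face(W) → (7, 2) facing left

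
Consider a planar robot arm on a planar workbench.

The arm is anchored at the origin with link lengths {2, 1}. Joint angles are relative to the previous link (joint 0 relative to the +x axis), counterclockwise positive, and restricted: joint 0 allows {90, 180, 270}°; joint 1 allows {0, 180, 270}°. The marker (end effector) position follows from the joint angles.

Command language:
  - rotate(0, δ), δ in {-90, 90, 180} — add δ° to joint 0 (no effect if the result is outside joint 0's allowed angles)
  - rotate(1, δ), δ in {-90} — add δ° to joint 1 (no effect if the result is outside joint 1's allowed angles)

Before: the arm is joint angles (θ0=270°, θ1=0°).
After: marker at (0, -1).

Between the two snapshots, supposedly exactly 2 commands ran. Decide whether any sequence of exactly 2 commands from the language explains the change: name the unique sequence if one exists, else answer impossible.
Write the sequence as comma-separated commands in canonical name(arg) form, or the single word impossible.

begin: joint angles (θ0=270°, θ1=0°)
1. rotate(1, -90) → joint angles (θ0=270°, θ1=270°)
2. rotate(1, -90) → joint angles (θ0=270°, θ1=180°)
uniquely the one of 16 2-step routes that fits.

rotate(1, -90), rotate(1, -90)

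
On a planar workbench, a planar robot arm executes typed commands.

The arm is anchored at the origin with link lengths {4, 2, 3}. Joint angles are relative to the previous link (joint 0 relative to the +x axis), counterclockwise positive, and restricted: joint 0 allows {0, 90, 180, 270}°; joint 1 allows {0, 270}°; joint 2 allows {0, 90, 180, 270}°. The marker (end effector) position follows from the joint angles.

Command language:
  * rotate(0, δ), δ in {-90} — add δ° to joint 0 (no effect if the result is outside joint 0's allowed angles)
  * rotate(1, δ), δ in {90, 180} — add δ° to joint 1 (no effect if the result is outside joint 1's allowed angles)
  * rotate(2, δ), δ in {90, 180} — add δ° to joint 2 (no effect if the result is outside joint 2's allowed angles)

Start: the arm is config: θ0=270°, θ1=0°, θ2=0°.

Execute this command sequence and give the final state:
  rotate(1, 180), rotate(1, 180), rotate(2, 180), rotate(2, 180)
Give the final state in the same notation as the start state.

config: θ0=270°, θ1=0°, θ2=0°

initial: config: θ0=270°, θ1=0°, θ2=0°
t=1 rotate(1, 180) ⇒ config: θ0=270°, θ1=0°, θ2=0°
t=2 rotate(1, 180) ⇒ config: θ0=270°, θ1=0°, θ2=0°
t=3 rotate(2, 180) ⇒ config: θ0=270°, θ1=0°, θ2=180°
t=4 rotate(2, 180) ⇒ config: θ0=270°, θ1=0°, θ2=0°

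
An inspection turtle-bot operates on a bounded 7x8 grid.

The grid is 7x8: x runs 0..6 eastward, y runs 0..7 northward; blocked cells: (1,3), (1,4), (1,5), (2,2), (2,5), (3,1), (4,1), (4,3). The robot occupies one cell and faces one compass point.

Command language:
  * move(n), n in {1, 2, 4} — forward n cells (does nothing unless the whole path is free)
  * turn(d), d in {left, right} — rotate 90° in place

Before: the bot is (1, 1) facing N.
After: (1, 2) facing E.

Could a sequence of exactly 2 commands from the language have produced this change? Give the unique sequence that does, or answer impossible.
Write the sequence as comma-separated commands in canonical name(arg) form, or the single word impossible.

move(1), turn(right)

key: cell and facing (now E) both changed — the 2 commands mix motion and turning
t0: (1, 1) facing N
[1] after move(1): (1, 2) facing N
[2] after turn(right): (1, 2) facing E
no rival 2-sequence matches.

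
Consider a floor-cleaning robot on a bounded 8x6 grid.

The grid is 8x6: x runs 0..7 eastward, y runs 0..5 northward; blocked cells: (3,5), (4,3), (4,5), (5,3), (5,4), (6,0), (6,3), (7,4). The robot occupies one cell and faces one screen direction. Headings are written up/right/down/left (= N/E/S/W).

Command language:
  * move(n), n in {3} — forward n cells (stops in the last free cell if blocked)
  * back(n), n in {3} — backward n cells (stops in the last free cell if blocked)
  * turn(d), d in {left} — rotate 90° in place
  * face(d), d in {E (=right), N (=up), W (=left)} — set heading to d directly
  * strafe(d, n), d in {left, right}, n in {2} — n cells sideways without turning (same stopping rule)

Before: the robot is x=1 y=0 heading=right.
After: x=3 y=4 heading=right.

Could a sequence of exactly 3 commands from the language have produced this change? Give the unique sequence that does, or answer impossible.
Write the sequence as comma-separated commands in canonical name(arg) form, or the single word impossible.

all 512 sequences checked — none match.

impossible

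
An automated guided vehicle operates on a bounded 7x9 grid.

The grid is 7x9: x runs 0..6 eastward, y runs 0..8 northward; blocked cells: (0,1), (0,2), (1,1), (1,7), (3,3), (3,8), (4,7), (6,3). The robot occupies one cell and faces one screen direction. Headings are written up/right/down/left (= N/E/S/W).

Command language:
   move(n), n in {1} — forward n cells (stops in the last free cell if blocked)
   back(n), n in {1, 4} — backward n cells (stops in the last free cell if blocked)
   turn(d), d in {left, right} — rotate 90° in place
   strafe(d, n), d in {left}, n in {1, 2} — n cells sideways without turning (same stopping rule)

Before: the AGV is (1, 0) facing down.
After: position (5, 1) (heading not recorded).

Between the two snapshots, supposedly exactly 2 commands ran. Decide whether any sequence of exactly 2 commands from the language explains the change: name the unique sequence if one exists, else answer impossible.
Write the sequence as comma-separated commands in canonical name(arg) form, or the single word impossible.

impossible

checked all 2-command options: none fits.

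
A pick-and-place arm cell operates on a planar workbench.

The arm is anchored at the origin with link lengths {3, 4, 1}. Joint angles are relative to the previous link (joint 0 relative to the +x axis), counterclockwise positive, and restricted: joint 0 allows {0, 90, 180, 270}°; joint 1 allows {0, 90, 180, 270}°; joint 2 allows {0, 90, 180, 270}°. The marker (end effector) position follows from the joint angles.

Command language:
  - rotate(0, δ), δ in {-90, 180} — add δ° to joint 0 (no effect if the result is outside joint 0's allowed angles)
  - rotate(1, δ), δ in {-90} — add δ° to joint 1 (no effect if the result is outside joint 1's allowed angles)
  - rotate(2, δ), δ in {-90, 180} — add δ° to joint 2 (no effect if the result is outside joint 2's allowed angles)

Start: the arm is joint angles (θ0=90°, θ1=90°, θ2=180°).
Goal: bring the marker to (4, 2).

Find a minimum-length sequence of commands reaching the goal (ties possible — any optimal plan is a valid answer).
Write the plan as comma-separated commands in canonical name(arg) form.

rotate(2, 180), rotate(2, -90), rotate(1, -90), rotate(1, -90)

start: joint angles (θ0=90°, θ1=90°, θ2=180°)
1. rotate(2, 180) → joint angles (θ0=90°, θ1=90°, θ2=0°)
2. rotate(2, -90) → joint angles (θ0=90°, θ1=90°, θ2=270°)
3. rotate(1, -90) → joint angles (θ0=90°, θ1=0°, θ2=270°)
4. rotate(1, -90) → joint angles (θ0=90°, θ1=270°, θ2=270°)
shorter routes all fall short; 4 is best.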